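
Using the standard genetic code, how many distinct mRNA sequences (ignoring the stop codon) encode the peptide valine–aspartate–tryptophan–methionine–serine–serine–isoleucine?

864

Val: 4 codons.
Asp: 2 codons.
Trp: 1 codon.
Met: 1 codon.
Ser: 6 codons.
Ser: 6 codons.
Ile: 3 codons.
4 × 2 × 1 × 1 × 6 × 6 × 3 = 864.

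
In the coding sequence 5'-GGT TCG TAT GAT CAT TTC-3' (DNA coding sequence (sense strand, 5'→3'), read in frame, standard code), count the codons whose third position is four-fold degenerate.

2

Codon 1 GGT (Gly): third position 4-fold.
Codon 2 TCG (Ser): third position 4-fold.
Codon 3 TAT (Tyr): third position 2-fold.
Codon 4 GAT (Asp): third position 2-fold.
Codon 5 CAT (His): third position 2-fold.
Codon 6 TTC (Phe): third position 2-fold.
Four-fold degenerate third positions: 2.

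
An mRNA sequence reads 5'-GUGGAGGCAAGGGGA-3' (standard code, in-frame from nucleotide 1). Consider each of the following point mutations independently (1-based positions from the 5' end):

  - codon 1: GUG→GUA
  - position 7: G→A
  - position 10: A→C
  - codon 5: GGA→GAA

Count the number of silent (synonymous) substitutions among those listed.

Codon 1: GUG (Val) → GUA (Val) — synonymous.
Codon 3: GCA (Ala) → ACA (Thr) — missense.
Codon 4: AGG (Arg) → CGG (Arg) — synonymous.
Codon 5: GGA (Gly) → GAA (Glu) — missense.
Synonymous: 2 of 4.

2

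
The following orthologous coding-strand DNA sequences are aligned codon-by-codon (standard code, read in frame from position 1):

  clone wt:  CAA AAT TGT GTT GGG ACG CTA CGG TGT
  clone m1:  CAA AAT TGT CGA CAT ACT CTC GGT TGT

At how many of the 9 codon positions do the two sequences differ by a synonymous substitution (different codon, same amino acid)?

2

Codon 1: CAA Gln / CAA Gln — identical.
Codon 2: AAT Asn / AAT Asn — identical.
Codon 3: TGT Cys / TGT Cys — identical.
Codon 4: GTT Val / CGA Arg — nonsynonymous.
Codon 5: GGG Gly / CAT His — nonsynonymous.
Codon 6: ACG Thr / ACT Thr — synonymous.
Codon 7: CTA Leu / CTC Leu — synonymous.
Codon 8: CGG Arg / GGT Gly — nonsynonymous.
Codon 9: TGT Cys / TGT Cys — identical.
Synonymous differences: 2.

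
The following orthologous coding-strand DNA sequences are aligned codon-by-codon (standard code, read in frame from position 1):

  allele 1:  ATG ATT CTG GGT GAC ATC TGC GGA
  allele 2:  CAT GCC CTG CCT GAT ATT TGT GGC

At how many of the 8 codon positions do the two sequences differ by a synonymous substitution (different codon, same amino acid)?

Codon 1: ATG Met / CAT His — nonsynonymous.
Codon 2: ATT Ile / GCC Ala — nonsynonymous.
Codon 3: CTG Leu / CTG Leu — identical.
Codon 4: GGT Gly / CCT Pro — nonsynonymous.
Codon 5: GAC Asp / GAT Asp — synonymous.
Codon 6: ATC Ile / ATT Ile — synonymous.
Codon 7: TGC Cys / TGT Cys — synonymous.
Codon 8: GGA Gly / GGC Gly — synonymous.
Synonymous differences: 4.

4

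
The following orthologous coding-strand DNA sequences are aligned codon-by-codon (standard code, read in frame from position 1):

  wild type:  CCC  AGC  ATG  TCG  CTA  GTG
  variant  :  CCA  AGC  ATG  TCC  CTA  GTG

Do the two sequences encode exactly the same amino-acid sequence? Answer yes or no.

yes

Codon 1: CCC Pro / CCA Pro — synonymous.
Codon 2: AGC Ser / AGC Ser — identical.
Codon 3: ATG Met / ATG Met — identical.
Codon 4: TCG Ser / TCC Ser — synonymous.
Codon 5: CTA Leu / CTA Leu — identical.
Codon 6: GTG Val / GTG Val — identical.
Nonsynonymous differences: 0 → same protein.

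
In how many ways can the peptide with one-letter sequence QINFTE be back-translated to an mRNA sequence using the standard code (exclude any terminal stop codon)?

Gln: 2 codons.
Ile: 3 codons.
Asn: 2 codons.
Phe: 2 codons.
Thr: 4 codons.
Glu: 2 codons.
2 × 3 × 2 × 2 × 4 × 2 = 192.

192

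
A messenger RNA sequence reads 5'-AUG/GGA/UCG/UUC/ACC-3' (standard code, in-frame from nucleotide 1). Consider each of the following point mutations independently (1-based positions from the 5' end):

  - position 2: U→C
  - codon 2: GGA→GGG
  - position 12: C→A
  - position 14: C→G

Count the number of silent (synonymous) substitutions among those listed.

1

Codon 1: AUG (Met) → ACG (Thr) — missense.
Codon 2: GGA (Gly) → GGG (Gly) — synonymous.
Codon 4: UUC (Phe) → UUA (Leu) — missense.
Codon 5: ACC (Thr) → AGC (Ser) — missense.
Synonymous: 1 of 4.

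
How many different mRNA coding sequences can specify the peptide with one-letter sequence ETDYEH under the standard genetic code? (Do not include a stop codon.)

128

Glu: 2 codons.
Thr: 4 codons.
Asp: 2 codons.
Tyr: 2 codons.
Glu: 2 codons.
His: 2 codons.
2 × 4 × 2 × 2 × 2 × 2 = 128.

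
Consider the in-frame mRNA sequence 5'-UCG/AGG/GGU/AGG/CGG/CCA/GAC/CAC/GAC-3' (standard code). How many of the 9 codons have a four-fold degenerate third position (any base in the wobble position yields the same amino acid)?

Codon 1 UCG (Ser): third position 4-fold.
Codon 2 AGG (Arg): third position 2-fold.
Codon 3 GGU (Gly): third position 4-fold.
Codon 4 AGG (Arg): third position 2-fold.
Codon 5 CGG (Arg): third position 4-fold.
Codon 6 CCA (Pro): third position 4-fold.
Codon 7 GAC (Asp): third position 2-fold.
Codon 8 CAC (His): third position 2-fold.
Codon 9 GAC (Asp): third position 2-fold.
Four-fold degenerate third positions: 4.

4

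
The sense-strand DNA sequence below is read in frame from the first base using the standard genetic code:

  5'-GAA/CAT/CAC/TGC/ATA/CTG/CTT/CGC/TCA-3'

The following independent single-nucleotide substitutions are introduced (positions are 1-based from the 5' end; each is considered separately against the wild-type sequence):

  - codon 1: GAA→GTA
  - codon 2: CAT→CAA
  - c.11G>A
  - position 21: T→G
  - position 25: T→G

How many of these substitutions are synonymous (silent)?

Codon 1: GAA (Glu) → GTA (Val) — missense.
Codon 2: CAT (His) → CAA (Gln) — missense.
Codon 4: TGC (Cys) → TAC (Tyr) — missense.
Codon 7: CTT (Leu) → CTG (Leu) — synonymous.
Codon 9: TCA (Ser) → GCA (Ala) — missense.
Synonymous: 1 of 5.

1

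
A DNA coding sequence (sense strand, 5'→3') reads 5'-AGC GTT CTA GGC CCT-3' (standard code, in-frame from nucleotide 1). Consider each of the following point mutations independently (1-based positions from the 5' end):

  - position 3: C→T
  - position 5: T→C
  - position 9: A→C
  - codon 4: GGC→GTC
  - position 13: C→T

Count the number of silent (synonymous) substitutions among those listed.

2

Codon 1: AGC (Ser) → AGT (Ser) — synonymous.
Codon 2: GTT (Val) → GCT (Ala) — missense.
Codon 3: CTA (Leu) → CTC (Leu) — synonymous.
Codon 4: GGC (Gly) → GTC (Val) — missense.
Codon 5: CCT (Pro) → TCT (Ser) — missense.
Synonymous: 2 of 5.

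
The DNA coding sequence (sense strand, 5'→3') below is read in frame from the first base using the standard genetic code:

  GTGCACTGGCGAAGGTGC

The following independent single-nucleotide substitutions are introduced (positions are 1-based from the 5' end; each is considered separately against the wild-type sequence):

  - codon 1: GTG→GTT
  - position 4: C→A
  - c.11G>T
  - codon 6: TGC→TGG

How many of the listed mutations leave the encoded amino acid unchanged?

1

Codon 1: GTG (Val) → GTT (Val) — synonymous.
Codon 2: CAC (His) → AAC (Asn) — missense.
Codon 4: CGA (Arg) → CTA (Leu) — missense.
Codon 6: TGC (Cys) → TGG (Trp) — missense.
Synonymous: 1 of 4.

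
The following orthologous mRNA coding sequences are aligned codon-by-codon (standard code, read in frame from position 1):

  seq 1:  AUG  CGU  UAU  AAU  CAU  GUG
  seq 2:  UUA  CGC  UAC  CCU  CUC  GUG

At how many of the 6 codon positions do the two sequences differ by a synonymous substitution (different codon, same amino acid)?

Codon 1: AUG Met / UUA Leu — nonsynonymous.
Codon 2: CGU Arg / CGC Arg — synonymous.
Codon 3: UAU Tyr / UAC Tyr — synonymous.
Codon 4: AAU Asn / CCU Pro — nonsynonymous.
Codon 5: CAU His / CUC Leu — nonsynonymous.
Codon 6: GUG Val / GUG Val — identical.
Synonymous differences: 2.

2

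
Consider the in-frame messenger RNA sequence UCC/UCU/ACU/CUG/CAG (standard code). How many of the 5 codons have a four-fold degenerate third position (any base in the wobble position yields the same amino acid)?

4

Codon 1 UCC (Ser): third position 4-fold.
Codon 2 UCU (Ser): third position 4-fold.
Codon 3 ACU (Thr): third position 4-fold.
Codon 4 CUG (Leu): third position 4-fold.
Codon 5 CAG (Gln): third position 2-fold.
Four-fold degenerate third positions: 4.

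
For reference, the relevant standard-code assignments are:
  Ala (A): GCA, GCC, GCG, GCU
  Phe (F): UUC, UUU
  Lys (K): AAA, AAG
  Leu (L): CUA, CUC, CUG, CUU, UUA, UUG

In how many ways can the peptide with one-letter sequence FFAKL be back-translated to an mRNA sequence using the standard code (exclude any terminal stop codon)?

192

Phe: 2 codons.
Phe: 2 codons.
Ala: 4 codons.
Lys: 2 codons.
Leu: 6 codons.
2 × 2 × 4 × 2 × 6 = 192.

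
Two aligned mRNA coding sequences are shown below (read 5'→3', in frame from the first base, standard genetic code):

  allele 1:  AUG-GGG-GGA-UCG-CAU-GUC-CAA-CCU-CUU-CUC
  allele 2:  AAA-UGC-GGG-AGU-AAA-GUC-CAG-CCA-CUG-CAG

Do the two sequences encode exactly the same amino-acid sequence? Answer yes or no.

no

Codon 1: AUG Met / AAA Lys — nonsynonymous.
Codon 2: GGG Gly / UGC Cys — nonsynonymous.
Codon 3: GGA Gly / GGG Gly — synonymous.
Codon 4: UCG Ser / AGU Ser — synonymous.
Codon 5: CAU His / AAA Lys — nonsynonymous.
Codon 6: GUC Val / GUC Val — identical.
Codon 7: CAA Gln / CAG Gln — synonymous.
Codon 8: CCU Pro / CCA Pro — synonymous.
Codon 9: CUU Leu / CUG Leu — synonymous.
Codon 10: CUC Leu / CAG Gln — nonsynonymous.
Nonsynonymous differences: 4 → different protein.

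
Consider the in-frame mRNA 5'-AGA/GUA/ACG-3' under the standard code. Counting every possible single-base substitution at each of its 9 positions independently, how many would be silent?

8

Codon 1 (AGA, Arg): 2 synonymous substitutions.
Codon 2 (GUA, Val): 3 synonymous substitutions.
Codon 3 (ACG, Thr): 3 synonymous substitutions.
Total: 2 + 3 + 3 = 8.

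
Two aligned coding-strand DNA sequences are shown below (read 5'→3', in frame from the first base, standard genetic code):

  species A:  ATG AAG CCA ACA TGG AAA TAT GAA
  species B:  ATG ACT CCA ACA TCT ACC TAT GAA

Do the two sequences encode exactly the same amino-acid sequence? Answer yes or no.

no

Codon 1: ATG Met / ATG Met — identical.
Codon 2: AAG Lys / ACT Thr — nonsynonymous.
Codon 3: CCA Pro / CCA Pro — identical.
Codon 4: ACA Thr / ACA Thr — identical.
Codon 5: TGG Trp / TCT Ser — nonsynonymous.
Codon 6: AAA Lys / ACC Thr — nonsynonymous.
Codon 7: TAT Tyr / TAT Tyr — identical.
Codon 8: GAA Glu / GAA Glu — identical.
Nonsynonymous differences: 3 → different protein.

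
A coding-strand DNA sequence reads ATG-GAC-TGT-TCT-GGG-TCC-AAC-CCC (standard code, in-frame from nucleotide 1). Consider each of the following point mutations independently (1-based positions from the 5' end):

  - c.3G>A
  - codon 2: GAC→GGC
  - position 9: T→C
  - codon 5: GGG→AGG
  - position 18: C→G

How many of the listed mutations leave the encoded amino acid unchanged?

Codon 1: ATG (Met) → ATA (Ile) — missense.
Codon 2: GAC (Asp) → GGC (Gly) — missense.
Codon 3: TGT (Cys) → TGC (Cys) — synonymous.
Codon 5: GGG (Gly) → AGG (Arg) — missense.
Codon 6: TCC (Ser) → TCG (Ser) — synonymous.
Synonymous: 2 of 5.

2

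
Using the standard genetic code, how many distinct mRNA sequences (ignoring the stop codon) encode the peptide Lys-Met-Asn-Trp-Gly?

Lys: 2 codons.
Met: 1 codon.
Asn: 2 codons.
Trp: 1 codon.
Gly: 4 codons.
2 × 1 × 2 × 1 × 4 = 16.

16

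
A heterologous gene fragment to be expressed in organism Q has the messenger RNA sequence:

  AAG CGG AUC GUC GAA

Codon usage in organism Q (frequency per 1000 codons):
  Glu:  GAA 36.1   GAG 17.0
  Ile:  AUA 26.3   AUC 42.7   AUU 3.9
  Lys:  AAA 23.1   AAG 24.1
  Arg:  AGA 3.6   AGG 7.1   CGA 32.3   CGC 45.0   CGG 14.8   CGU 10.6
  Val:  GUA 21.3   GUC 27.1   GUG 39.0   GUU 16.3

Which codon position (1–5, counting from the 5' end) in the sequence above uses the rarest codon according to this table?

Codon 1 AAG (Lys): 24.1 per 1000.
Codon 2 CGG (Arg): 14.8 per 1000.
Codon 3 AUC (Ile): 42.7 per 1000.
Codon 4 GUC (Val): 27.1 per 1000.
Codon 5 GAA (Glu): 36.1 per 1000.
Lowest frequency is 14.8 at codon 2.

2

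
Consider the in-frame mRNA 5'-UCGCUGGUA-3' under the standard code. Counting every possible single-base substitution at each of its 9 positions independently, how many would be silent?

10

Codon 1 (UCG, Ser): 3 synonymous substitutions.
Codon 2 (CUG, Leu): 4 synonymous substitutions.
Codon 3 (GUA, Val): 3 synonymous substitutions.
Total: 3 + 4 + 3 = 10.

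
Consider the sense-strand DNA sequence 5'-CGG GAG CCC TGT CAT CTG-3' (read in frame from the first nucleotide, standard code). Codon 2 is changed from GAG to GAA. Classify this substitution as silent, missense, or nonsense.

silent

Position 6 falls in codon 2: GAG → Glu.
After the substitution the codon is GAA → Glu.
Both encode Glu, so the change is synonymous.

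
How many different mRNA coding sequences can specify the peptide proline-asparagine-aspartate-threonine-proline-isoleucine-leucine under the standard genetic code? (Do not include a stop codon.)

Pro: 4 codons.
Asn: 2 codons.
Asp: 2 codons.
Thr: 4 codons.
Pro: 4 codons.
Ile: 3 codons.
Leu: 6 codons.
4 × 2 × 2 × 4 × 4 × 3 × 6 = 4608.

4608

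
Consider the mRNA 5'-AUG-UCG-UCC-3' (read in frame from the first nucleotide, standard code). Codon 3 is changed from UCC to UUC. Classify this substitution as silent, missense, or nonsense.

missense

Position 8 falls in codon 3: UCC → Ser.
After the substitution the codon is UUC → Phe.
Ser ≠ Phe, so this is a missense mutation.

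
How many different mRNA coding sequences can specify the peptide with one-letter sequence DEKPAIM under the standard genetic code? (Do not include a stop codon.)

384

Asp: 2 codons.
Glu: 2 codons.
Lys: 2 codons.
Pro: 4 codons.
Ala: 4 codons.
Ile: 3 codons.
Met: 1 codon.
2 × 2 × 2 × 4 × 4 × 3 × 1 = 384.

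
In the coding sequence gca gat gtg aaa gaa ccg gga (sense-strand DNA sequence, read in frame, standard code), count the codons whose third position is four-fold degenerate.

4

Codon 1 GCA (Ala): third position 4-fold.
Codon 2 GAT (Asp): third position 2-fold.
Codon 3 GTG (Val): third position 4-fold.
Codon 4 AAA (Lys): third position 2-fold.
Codon 5 GAA (Glu): third position 2-fold.
Codon 6 CCG (Pro): third position 4-fold.
Codon 7 GGA (Gly): third position 4-fold.
Four-fold degenerate third positions: 4.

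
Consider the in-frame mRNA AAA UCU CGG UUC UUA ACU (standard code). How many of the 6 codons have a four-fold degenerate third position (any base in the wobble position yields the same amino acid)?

3

Codon 1 AAA (Lys): third position 2-fold.
Codon 2 UCU (Ser): third position 4-fold.
Codon 3 CGG (Arg): third position 4-fold.
Codon 4 UUC (Phe): third position 2-fold.
Codon 5 UUA (Leu): third position 2-fold.
Codon 6 ACU (Thr): third position 4-fold.
Four-fold degenerate third positions: 3.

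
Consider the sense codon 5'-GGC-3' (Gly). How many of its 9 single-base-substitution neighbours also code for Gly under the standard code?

3

Position 1: none → 0 synonymous.
Position 2: none → 0 synonymous.
Position 3: GGT, GGA, GGG → 3 synonymous.
Total: 0 + 0 + 3 = 3.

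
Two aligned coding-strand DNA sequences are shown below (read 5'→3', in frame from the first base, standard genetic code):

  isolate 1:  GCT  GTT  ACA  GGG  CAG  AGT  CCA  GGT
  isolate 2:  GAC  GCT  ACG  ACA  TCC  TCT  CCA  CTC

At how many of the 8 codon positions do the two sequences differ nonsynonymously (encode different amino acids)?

5

Codon 1: GCT Ala / GAC Asp — nonsynonymous.
Codon 2: GTT Val / GCT Ala — nonsynonymous.
Codon 3: ACA Thr / ACG Thr — synonymous.
Codon 4: GGG Gly / ACA Thr — nonsynonymous.
Codon 5: CAG Gln / TCC Ser — nonsynonymous.
Codon 6: AGT Ser / TCT Ser — synonymous.
Codon 7: CCA Pro / CCA Pro — identical.
Codon 8: GGT Gly / CTC Leu — nonsynonymous.
Nonsynonymous differences: 5.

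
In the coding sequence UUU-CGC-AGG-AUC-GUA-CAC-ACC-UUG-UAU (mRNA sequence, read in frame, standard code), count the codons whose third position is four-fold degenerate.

3

Codon 1 UUU (Phe): third position 2-fold.
Codon 2 CGC (Arg): third position 4-fold.
Codon 3 AGG (Arg): third position 2-fold.
Codon 4 AUC (Ile): third position 3-fold.
Codon 5 GUA (Val): third position 4-fold.
Codon 6 CAC (His): third position 2-fold.
Codon 7 ACC (Thr): third position 4-fold.
Codon 8 UUG (Leu): third position 2-fold.
Codon 9 UAU (Tyr): third position 2-fold.
Four-fold degenerate third positions: 3.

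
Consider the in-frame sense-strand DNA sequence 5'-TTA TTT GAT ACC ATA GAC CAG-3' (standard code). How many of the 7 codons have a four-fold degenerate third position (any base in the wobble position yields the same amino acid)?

Codon 1 TTA (Leu): third position 2-fold.
Codon 2 TTT (Phe): third position 2-fold.
Codon 3 GAT (Asp): third position 2-fold.
Codon 4 ACC (Thr): third position 4-fold.
Codon 5 ATA (Ile): third position 3-fold.
Codon 6 GAC (Asp): third position 2-fold.
Codon 7 CAG (Gln): third position 2-fold.
Four-fold degenerate third positions: 1.

1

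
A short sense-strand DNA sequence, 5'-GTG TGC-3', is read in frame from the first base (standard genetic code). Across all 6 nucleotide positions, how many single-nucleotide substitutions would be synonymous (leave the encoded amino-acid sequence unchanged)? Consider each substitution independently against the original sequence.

4

Codon 1 (GTG, Val): 3 synonymous substitutions.
Codon 2 (TGC, Cys): 1 synonymous substitution.
Total: 3 + 1 = 4.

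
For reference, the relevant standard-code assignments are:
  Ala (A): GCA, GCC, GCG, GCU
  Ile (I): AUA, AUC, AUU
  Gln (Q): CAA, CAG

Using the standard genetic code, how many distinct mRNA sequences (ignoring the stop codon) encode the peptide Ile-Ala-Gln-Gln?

48

Ile: 3 codons.
Ala: 4 codons.
Gln: 2 codons.
Gln: 2 codons.
3 × 4 × 2 × 2 = 48.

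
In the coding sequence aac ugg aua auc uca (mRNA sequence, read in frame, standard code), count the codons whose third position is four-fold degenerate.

Codon 1 AAC (Asn): third position 2-fold.
Codon 2 UGG (Trp): third position 1-fold.
Codon 3 AUA (Ile): third position 3-fold.
Codon 4 AUC (Ile): third position 3-fold.
Codon 5 UCA (Ser): third position 4-fold.
Four-fold degenerate third positions: 1.

1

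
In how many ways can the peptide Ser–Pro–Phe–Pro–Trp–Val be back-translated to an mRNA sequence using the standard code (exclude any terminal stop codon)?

Ser: 6 codons.
Pro: 4 codons.
Phe: 2 codons.
Pro: 4 codons.
Trp: 1 codon.
Val: 4 codons.
6 × 4 × 2 × 4 × 1 × 4 = 768.

768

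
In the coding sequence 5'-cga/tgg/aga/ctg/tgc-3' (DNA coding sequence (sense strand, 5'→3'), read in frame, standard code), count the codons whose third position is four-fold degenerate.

Codon 1 CGA (Arg): third position 4-fold.
Codon 2 TGG (Trp): third position 1-fold.
Codon 3 AGA (Arg): third position 2-fold.
Codon 4 CTG (Leu): third position 4-fold.
Codon 5 TGC (Cys): third position 2-fold.
Four-fold degenerate third positions: 2.

2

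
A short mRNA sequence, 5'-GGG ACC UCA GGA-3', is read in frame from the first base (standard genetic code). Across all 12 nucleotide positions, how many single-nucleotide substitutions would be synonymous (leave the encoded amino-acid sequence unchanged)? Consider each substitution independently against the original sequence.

Codon 1 (GGG, Gly): 3 synonymous substitutions.
Codon 2 (ACC, Thr): 3 synonymous substitutions.
Codon 3 (UCA, Ser): 3 synonymous substitutions.
Codon 4 (GGA, Gly): 3 synonymous substitutions.
Total: 3 + 3 + 3 + 3 = 12.

12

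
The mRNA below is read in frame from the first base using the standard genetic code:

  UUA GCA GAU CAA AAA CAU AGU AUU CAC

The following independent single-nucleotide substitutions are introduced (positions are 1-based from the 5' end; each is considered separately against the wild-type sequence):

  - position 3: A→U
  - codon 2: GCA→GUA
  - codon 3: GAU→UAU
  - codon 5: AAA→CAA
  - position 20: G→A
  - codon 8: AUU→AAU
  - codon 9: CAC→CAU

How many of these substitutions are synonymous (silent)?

Codon 1: UUA (Leu) → UUU (Phe) — missense.
Codon 2: GCA (Ala) → GUA (Val) — missense.
Codon 3: GAU (Asp) → UAU (Tyr) — missense.
Codon 5: AAA (Lys) → CAA (Gln) — missense.
Codon 7: AGU (Ser) → AAU (Asn) — missense.
Codon 8: AUU (Ile) → AAU (Asn) — missense.
Codon 9: CAC (His) → CAU (His) — synonymous.
Synonymous: 1 of 7.

1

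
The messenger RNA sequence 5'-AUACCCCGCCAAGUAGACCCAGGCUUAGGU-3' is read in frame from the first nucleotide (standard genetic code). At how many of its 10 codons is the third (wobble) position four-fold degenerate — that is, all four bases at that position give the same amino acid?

Codon 1 AUA (Ile): third position 3-fold.
Codon 2 CCC (Pro): third position 4-fold.
Codon 3 CGC (Arg): third position 4-fold.
Codon 4 CAA (Gln): third position 2-fold.
Codon 5 GUA (Val): third position 4-fold.
Codon 6 GAC (Asp): third position 2-fold.
Codon 7 CCA (Pro): third position 4-fold.
Codon 8 GGC (Gly): third position 4-fold.
Codon 9 UUA (Leu): third position 2-fold.
Codon 10 GGU (Gly): third position 4-fold.
Four-fold degenerate third positions: 6.

6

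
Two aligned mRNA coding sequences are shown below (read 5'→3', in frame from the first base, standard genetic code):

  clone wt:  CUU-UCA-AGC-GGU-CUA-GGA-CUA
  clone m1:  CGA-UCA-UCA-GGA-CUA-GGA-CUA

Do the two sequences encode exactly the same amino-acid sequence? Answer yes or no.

no

Codon 1: CUU Leu / CGA Arg — nonsynonymous.
Codon 2: UCA Ser / UCA Ser — identical.
Codon 3: AGC Ser / UCA Ser — synonymous.
Codon 4: GGU Gly / GGA Gly — synonymous.
Codon 5: CUA Leu / CUA Leu — identical.
Codon 6: GGA Gly / GGA Gly — identical.
Codon 7: CUA Leu / CUA Leu — identical.
Nonsynonymous differences: 1 → different protein.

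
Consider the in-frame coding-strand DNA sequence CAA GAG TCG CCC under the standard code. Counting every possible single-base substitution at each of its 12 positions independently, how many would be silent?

Codon 1 (CAA, Gln): 1 synonymous substitution.
Codon 2 (GAG, Glu): 1 synonymous substitution.
Codon 3 (TCG, Ser): 3 synonymous substitutions.
Codon 4 (CCC, Pro): 3 synonymous substitutions.
Total: 1 + 1 + 3 + 3 = 8.

8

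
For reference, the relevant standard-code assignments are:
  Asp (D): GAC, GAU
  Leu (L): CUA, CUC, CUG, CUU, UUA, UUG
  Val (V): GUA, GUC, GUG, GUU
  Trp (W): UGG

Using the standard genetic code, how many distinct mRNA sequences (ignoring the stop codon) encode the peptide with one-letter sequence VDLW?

Val: 4 codons.
Asp: 2 codons.
Leu: 6 codons.
Trp: 1 codon.
4 × 2 × 6 × 1 = 48.

48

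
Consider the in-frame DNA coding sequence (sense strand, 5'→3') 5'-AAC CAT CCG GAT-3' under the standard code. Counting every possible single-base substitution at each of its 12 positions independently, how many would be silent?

Codon 1 (AAC, Asn): 1 synonymous substitution.
Codon 2 (CAT, His): 1 synonymous substitution.
Codon 3 (CCG, Pro): 3 synonymous substitutions.
Codon 4 (GAT, Asp): 1 synonymous substitution.
Total: 1 + 1 + 3 + 1 = 6.

6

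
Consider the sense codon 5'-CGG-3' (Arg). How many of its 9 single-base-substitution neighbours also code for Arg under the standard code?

Position 1: AGG → 1 synonymous.
Position 2: none → 0 synonymous.
Position 3: CGT, CGC, CGA → 3 synonymous.
Total: 1 + 0 + 3 = 4.

4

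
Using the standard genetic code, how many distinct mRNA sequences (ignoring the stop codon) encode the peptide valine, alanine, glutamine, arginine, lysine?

384

Val: 4 codons.
Ala: 4 codons.
Gln: 2 codons.
Arg: 6 codons.
Lys: 2 codons.
4 × 4 × 2 × 6 × 2 = 384.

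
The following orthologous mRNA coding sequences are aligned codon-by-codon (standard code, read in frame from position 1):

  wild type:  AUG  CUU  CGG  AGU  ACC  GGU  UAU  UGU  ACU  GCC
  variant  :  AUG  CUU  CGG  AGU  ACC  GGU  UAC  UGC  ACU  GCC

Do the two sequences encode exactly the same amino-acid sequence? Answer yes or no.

yes

Codon 1: AUG Met / AUG Met — identical.
Codon 2: CUU Leu / CUU Leu — identical.
Codon 3: CGG Arg / CGG Arg — identical.
Codon 4: AGU Ser / AGU Ser — identical.
Codon 5: ACC Thr / ACC Thr — identical.
Codon 6: GGU Gly / GGU Gly — identical.
Codon 7: UAU Tyr / UAC Tyr — synonymous.
Codon 8: UGU Cys / UGC Cys — synonymous.
Codon 9: ACU Thr / ACU Thr — identical.
Codon 10: GCC Ala / GCC Ala — identical.
Nonsynonymous differences: 0 → same protein.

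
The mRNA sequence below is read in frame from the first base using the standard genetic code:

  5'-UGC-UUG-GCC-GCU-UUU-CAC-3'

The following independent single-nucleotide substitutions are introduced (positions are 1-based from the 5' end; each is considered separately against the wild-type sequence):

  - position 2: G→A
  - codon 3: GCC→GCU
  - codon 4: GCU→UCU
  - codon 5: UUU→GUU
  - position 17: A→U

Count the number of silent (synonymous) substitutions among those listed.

Codon 1: UGC (Cys) → UAC (Tyr) — missense.
Codon 3: GCC (Ala) → GCU (Ala) — synonymous.
Codon 4: GCU (Ala) → UCU (Ser) — missense.
Codon 5: UUU (Phe) → GUU (Val) — missense.
Codon 6: CAC (His) → CUC (Leu) — missense.
Synonymous: 1 of 5.

1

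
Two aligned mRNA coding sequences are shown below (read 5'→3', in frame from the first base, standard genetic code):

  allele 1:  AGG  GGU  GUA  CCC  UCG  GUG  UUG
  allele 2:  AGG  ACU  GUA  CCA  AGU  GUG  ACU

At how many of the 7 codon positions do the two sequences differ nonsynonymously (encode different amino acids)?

2

Codon 1: AGG Arg / AGG Arg — identical.
Codon 2: GGU Gly / ACU Thr — nonsynonymous.
Codon 3: GUA Val / GUA Val — identical.
Codon 4: CCC Pro / CCA Pro — synonymous.
Codon 5: UCG Ser / AGU Ser — synonymous.
Codon 6: GUG Val / GUG Val — identical.
Codon 7: UUG Leu / ACU Thr — nonsynonymous.
Nonsynonymous differences: 2.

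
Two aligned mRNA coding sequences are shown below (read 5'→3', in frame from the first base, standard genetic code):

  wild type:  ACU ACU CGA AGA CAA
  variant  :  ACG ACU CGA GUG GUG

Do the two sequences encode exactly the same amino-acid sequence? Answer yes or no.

Codon 1: ACU Thr / ACG Thr — synonymous.
Codon 2: ACU Thr / ACU Thr — identical.
Codon 3: CGA Arg / CGA Arg — identical.
Codon 4: AGA Arg / GUG Val — nonsynonymous.
Codon 5: CAA Gln / GUG Val — nonsynonymous.
Nonsynonymous differences: 2 → different protein.

no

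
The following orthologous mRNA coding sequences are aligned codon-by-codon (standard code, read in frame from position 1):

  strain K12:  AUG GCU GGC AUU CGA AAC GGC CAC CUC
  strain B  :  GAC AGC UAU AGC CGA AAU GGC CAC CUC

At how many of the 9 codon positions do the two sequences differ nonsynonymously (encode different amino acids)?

Codon 1: AUG Met / GAC Asp — nonsynonymous.
Codon 2: GCU Ala / AGC Ser — nonsynonymous.
Codon 3: GGC Gly / UAU Tyr — nonsynonymous.
Codon 4: AUU Ile / AGC Ser — nonsynonymous.
Codon 5: CGA Arg / CGA Arg — identical.
Codon 6: AAC Asn / AAU Asn — synonymous.
Codon 7: GGC Gly / GGC Gly — identical.
Codon 8: CAC His / CAC His — identical.
Codon 9: CUC Leu / CUC Leu — identical.
Nonsynonymous differences: 4.

4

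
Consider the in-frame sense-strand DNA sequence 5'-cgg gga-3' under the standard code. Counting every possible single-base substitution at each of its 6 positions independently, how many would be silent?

Codon 1 (CGG, Arg): 4 synonymous substitutions.
Codon 2 (GGA, Gly): 3 synonymous substitutions.
Total: 4 + 3 = 7.

7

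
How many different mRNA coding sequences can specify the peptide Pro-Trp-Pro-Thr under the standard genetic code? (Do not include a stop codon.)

Pro: 4 codons.
Trp: 1 codon.
Pro: 4 codons.
Thr: 4 codons.
4 × 1 × 4 × 4 = 64.

64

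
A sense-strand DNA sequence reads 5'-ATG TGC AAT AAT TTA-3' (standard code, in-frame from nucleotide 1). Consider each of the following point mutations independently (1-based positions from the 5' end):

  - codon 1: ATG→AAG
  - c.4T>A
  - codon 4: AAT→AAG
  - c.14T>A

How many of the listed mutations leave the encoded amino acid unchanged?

0

Codon 1: ATG (Met) → AAG (Lys) — missense.
Codon 2: TGC (Cys) → AGC (Ser) — missense.
Codon 4: AAT (Asn) → AAG (Lys) — missense.
Codon 5: TTA (Leu) → TAA (Stop) — nonsense.
Synonymous: 0 of 4.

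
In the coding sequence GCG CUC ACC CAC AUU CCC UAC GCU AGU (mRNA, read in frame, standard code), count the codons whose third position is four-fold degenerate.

Codon 1 GCG (Ala): third position 4-fold.
Codon 2 CUC (Leu): third position 4-fold.
Codon 3 ACC (Thr): third position 4-fold.
Codon 4 CAC (His): third position 2-fold.
Codon 5 AUU (Ile): third position 3-fold.
Codon 6 CCC (Pro): third position 4-fold.
Codon 7 UAC (Tyr): third position 2-fold.
Codon 8 GCU (Ala): third position 4-fold.
Codon 9 AGU (Ser): third position 2-fold.
Four-fold degenerate third positions: 5.

5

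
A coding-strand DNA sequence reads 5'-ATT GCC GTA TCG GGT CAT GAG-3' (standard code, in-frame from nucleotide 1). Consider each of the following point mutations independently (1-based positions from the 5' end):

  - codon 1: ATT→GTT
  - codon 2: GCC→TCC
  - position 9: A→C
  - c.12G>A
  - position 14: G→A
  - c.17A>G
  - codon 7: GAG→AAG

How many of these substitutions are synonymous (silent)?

2

Codon 1: ATT (Ile) → GTT (Val) — missense.
Codon 2: GCC (Ala) → TCC (Ser) — missense.
Codon 3: GTA (Val) → GTC (Val) — synonymous.
Codon 4: TCG (Ser) → TCA (Ser) — synonymous.
Codon 5: GGT (Gly) → GAT (Asp) — missense.
Codon 6: CAT (His) → CGT (Arg) — missense.
Codon 7: GAG (Glu) → AAG (Lys) — missense.
Synonymous: 2 of 7.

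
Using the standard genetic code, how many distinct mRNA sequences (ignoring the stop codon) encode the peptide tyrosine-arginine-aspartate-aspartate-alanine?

Tyr: 2 codons.
Arg: 6 codons.
Asp: 2 codons.
Asp: 2 codons.
Ala: 4 codons.
2 × 6 × 2 × 2 × 4 = 192.

192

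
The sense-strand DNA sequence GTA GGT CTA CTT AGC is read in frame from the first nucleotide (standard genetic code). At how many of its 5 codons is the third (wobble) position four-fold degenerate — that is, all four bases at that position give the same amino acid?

Codon 1 GTA (Val): third position 4-fold.
Codon 2 GGT (Gly): third position 4-fold.
Codon 3 CTA (Leu): third position 4-fold.
Codon 4 CTT (Leu): third position 4-fold.
Codon 5 AGC (Ser): third position 2-fold.
Four-fold degenerate third positions: 4.

4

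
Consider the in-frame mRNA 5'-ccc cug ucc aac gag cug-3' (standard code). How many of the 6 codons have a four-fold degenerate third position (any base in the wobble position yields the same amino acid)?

Codon 1 CCC (Pro): third position 4-fold.
Codon 2 CUG (Leu): third position 4-fold.
Codon 3 UCC (Ser): third position 4-fold.
Codon 4 AAC (Asn): third position 2-fold.
Codon 5 GAG (Glu): third position 2-fold.
Codon 6 CUG (Leu): third position 4-fold.
Four-fold degenerate third positions: 4.

4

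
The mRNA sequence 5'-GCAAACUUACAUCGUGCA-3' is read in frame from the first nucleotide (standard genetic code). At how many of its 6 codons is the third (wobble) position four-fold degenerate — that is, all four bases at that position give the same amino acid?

Codon 1 GCA (Ala): third position 4-fold.
Codon 2 AAC (Asn): third position 2-fold.
Codon 3 UUA (Leu): third position 2-fold.
Codon 4 CAU (His): third position 2-fold.
Codon 5 CGU (Arg): third position 4-fold.
Codon 6 GCA (Ala): third position 4-fold.
Four-fold degenerate third positions: 3.

3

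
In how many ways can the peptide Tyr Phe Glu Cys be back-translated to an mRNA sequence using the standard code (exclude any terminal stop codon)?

Tyr: 2 codons.
Phe: 2 codons.
Glu: 2 codons.
Cys: 2 codons.
2 × 2 × 2 × 2 = 16.

16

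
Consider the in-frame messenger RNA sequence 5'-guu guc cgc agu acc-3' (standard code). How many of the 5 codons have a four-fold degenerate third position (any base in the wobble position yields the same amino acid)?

4

Codon 1 GUU (Val): third position 4-fold.
Codon 2 GUC (Val): third position 4-fold.
Codon 3 CGC (Arg): third position 4-fold.
Codon 4 AGU (Ser): third position 2-fold.
Codon 5 ACC (Thr): third position 4-fold.
Four-fold degenerate third positions: 4.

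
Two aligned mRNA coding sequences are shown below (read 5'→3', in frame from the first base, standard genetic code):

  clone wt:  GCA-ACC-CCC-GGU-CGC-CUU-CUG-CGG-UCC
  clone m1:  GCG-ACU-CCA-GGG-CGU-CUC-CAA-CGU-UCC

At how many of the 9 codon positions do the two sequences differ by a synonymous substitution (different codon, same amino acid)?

Codon 1: GCA Ala / GCG Ala — synonymous.
Codon 2: ACC Thr / ACU Thr — synonymous.
Codon 3: CCC Pro / CCA Pro — synonymous.
Codon 4: GGU Gly / GGG Gly — synonymous.
Codon 5: CGC Arg / CGU Arg — synonymous.
Codon 6: CUU Leu / CUC Leu — synonymous.
Codon 7: CUG Leu / CAA Gln — nonsynonymous.
Codon 8: CGG Arg / CGU Arg — synonymous.
Codon 9: UCC Ser / UCC Ser — identical.
Synonymous differences: 7.

7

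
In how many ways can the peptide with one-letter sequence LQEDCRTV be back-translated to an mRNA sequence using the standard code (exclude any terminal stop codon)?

9216

Leu: 6 codons.
Gln: 2 codons.
Glu: 2 codons.
Asp: 2 codons.
Cys: 2 codons.
Arg: 6 codons.
Thr: 4 codons.
Val: 4 codons.
6 × 2 × 2 × 2 × 2 × 6 × 4 × 4 = 9216.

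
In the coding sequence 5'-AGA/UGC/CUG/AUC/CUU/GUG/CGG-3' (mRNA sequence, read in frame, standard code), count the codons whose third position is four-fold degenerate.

4

Codon 1 AGA (Arg): third position 2-fold.
Codon 2 UGC (Cys): third position 2-fold.
Codon 3 CUG (Leu): third position 4-fold.
Codon 4 AUC (Ile): third position 3-fold.
Codon 5 CUU (Leu): third position 4-fold.
Codon 6 GUG (Val): third position 4-fold.
Codon 7 CGG (Arg): third position 4-fold.
Four-fold degenerate third positions: 4.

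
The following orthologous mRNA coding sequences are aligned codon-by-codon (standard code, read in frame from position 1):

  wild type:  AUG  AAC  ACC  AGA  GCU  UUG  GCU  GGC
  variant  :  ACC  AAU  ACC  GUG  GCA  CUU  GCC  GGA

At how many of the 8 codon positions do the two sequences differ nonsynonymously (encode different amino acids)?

Codon 1: AUG Met / ACC Thr — nonsynonymous.
Codon 2: AAC Asn / AAU Asn — synonymous.
Codon 3: ACC Thr / ACC Thr — identical.
Codon 4: AGA Arg / GUG Val — nonsynonymous.
Codon 5: GCU Ala / GCA Ala — synonymous.
Codon 6: UUG Leu / CUU Leu — synonymous.
Codon 7: GCU Ala / GCC Ala — synonymous.
Codon 8: GGC Gly / GGA Gly — synonymous.
Nonsynonymous differences: 2.

2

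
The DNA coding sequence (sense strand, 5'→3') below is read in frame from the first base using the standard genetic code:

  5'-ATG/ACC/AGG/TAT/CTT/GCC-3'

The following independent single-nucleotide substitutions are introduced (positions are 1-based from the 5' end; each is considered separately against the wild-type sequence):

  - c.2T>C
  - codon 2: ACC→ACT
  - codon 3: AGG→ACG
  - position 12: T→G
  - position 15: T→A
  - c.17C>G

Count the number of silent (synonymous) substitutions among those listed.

2

Codon 1: ATG (Met) → ACG (Thr) — missense.
Codon 2: ACC (Thr) → ACT (Thr) — synonymous.
Codon 3: AGG (Arg) → ACG (Thr) — missense.
Codon 4: TAT (Tyr) → TAG (Stop) — nonsense.
Codon 5: CTT (Leu) → CTA (Leu) — synonymous.
Codon 6: GCC (Ala) → GGC (Gly) — missense.
Synonymous: 2 of 6.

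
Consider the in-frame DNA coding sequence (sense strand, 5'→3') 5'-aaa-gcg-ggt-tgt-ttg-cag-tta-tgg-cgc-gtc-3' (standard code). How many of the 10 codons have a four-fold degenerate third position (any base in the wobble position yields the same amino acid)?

Codon 1 AAA (Lys): third position 2-fold.
Codon 2 GCG (Ala): third position 4-fold.
Codon 3 GGT (Gly): third position 4-fold.
Codon 4 TGT (Cys): third position 2-fold.
Codon 5 TTG (Leu): third position 2-fold.
Codon 6 CAG (Gln): third position 2-fold.
Codon 7 TTA (Leu): third position 2-fold.
Codon 8 TGG (Trp): third position 1-fold.
Codon 9 CGC (Arg): third position 4-fold.
Codon 10 GTC (Val): third position 4-fold.
Four-fold degenerate third positions: 4.

4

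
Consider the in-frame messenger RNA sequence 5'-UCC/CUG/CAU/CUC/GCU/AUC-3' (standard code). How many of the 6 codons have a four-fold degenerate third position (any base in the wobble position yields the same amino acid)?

4

Codon 1 UCC (Ser): third position 4-fold.
Codon 2 CUG (Leu): third position 4-fold.
Codon 3 CAU (His): third position 2-fold.
Codon 4 CUC (Leu): third position 4-fold.
Codon 5 GCU (Ala): third position 4-fold.
Codon 6 AUC (Ile): third position 3-fold.
Four-fold degenerate third positions: 4.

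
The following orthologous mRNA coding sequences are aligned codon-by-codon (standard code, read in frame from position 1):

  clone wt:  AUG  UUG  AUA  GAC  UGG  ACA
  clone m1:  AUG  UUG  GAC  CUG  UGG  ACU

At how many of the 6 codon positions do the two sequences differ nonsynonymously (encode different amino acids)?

Codon 1: AUG Met / AUG Met — identical.
Codon 2: UUG Leu / UUG Leu — identical.
Codon 3: AUA Ile / GAC Asp — nonsynonymous.
Codon 4: GAC Asp / CUG Leu — nonsynonymous.
Codon 5: UGG Trp / UGG Trp — identical.
Codon 6: ACA Thr / ACU Thr — synonymous.
Nonsynonymous differences: 2.

2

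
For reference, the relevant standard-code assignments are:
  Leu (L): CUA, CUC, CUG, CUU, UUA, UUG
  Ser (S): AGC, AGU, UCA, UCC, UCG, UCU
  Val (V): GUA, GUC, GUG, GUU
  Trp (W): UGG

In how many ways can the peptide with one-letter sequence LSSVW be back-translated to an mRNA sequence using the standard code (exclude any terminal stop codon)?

Leu: 6 codons.
Ser: 6 codons.
Ser: 6 codons.
Val: 4 codons.
Trp: 1 codon.
6 × 6 × 6 × 4 × 1 = 864.

864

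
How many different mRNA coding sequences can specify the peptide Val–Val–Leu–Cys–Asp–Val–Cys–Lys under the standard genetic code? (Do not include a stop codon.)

Val: 4 codons.
Val: 4 codons.
Leu: 6 codons.
Cys: 2 codons.
Asp: 2 codons.
Val: 4 codons.
Cys: 2 codons.
Lys: 2 codons.
4 × 4 × 6 × 2 × 2 × 4 × 2 × 2 = 6144.

6144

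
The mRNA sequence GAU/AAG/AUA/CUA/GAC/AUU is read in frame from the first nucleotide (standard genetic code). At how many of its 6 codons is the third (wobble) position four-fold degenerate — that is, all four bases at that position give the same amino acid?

Codon 1 GAU (Asp): third position 2-fold.
Codon 2 AAG (Lys): third position 2-fold.
Codon 3 AUA (Ile): third position 3-fold.
Codon 4 CUA (Leu): third position 4-fold.
Codon 5 GAC (Asp): third position 2-fold.
Codon 6 AUU (Ile): third position 3-fold.
Four-fold degenerate third positions: 1.

1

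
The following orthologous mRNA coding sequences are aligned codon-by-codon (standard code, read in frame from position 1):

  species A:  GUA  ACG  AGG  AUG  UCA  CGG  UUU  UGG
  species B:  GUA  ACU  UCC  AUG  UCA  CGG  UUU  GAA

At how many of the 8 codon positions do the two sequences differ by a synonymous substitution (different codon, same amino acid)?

1

Codon 1: GUA Val / GUA Val — identical.
Codon 2: ACG Thr / ACU Thr — synonymous.
Codon 3: AGG Arg / UCC Ser — nonsynonymous.
Codon 4: AUG Met / AUG Met — identical.
Codon 5: UCA Ser / UCA Ser — identical.
Codon 6: CGG Arg / CGG Arg — identical.
Codon 7: UUU Phe / UUU Phe — identical.
Codon 8: UGG Trp / GAA Glu — nonsynonymous.
Synonymous differences: 1.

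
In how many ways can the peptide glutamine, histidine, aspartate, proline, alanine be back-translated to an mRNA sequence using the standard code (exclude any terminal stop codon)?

Gln: 2 codons.
His: 2 codons.
Asp: 2 codons.
Pro: 4 codons.
Ala: 4 codons.
2 × 2 × 2 × 4 × 4 = 128.

128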